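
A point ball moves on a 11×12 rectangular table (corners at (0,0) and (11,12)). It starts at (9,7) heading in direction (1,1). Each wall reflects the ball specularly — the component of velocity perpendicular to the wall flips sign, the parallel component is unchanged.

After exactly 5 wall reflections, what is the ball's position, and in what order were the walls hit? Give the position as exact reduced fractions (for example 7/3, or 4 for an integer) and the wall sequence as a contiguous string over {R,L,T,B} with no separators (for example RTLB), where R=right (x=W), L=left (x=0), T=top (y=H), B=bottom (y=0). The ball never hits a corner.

Final position: (11,7)
Wall sequence: RTLBR

1. t=2 → R at (11,9); v=(-1,1)
2. t=3 → T at (8,12); v=(-1,-1)
3. t=8 → L at (0,4); v=(1,-1)
4. t=4 → B at (4,0); v=(1,1)
5. t=7 → R at (11,7); v=(-1,1)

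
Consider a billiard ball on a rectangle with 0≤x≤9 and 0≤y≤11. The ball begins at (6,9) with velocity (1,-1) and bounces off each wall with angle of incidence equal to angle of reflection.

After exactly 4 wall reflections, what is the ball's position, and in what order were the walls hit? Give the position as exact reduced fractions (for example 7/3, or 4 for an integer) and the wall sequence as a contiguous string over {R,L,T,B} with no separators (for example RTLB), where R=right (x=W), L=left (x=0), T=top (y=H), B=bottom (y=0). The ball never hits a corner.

1. t=3 → R at (9,6); v=(-1,-1)
2. t=6 → B at (3,0); v=(-1,1)
3. t=3 → L at (0,3); v=(1,1)
4. t=8 → T at (8,11); v=(1,-1)

Final position: (8,11)
Wall sequence: RBLT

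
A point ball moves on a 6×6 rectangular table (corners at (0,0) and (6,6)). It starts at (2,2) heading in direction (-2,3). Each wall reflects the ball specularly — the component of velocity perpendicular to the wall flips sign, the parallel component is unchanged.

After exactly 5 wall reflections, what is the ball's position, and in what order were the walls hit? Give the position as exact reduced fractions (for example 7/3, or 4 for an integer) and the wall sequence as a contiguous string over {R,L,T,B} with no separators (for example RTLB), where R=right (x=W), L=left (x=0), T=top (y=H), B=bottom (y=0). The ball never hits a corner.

Final position: (10/3,6)
Wall sequence: LTBRT

1. t=1 → L at (0,5); v=(2,3)
2. t=1/3 → T at (2/3,6); v=(2,-3)
3. t=2 → B at (14/3,0); v=(2,3)
4. t=2/3 → R at (6,2); v=(-2,3)
5. t=4/3 → T at (10/3,6); v=(-2,-3)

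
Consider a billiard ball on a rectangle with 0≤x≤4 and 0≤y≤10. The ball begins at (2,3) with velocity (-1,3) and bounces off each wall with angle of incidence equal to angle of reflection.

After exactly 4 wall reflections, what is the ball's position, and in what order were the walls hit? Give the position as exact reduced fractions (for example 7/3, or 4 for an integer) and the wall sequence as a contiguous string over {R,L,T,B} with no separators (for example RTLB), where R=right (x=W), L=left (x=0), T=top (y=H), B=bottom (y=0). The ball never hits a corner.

Final position: (4,1)
Wall sequence: LTBR

1. t=2 → L at (0,9); v=(1,3)
2. t=1/3 → T at (1/3,10); v=(1,-3)
3. t=10/3 → B at (11/3,0); v=(1,3)
4. t=1/3 → R at (4,1); v=(-1,3)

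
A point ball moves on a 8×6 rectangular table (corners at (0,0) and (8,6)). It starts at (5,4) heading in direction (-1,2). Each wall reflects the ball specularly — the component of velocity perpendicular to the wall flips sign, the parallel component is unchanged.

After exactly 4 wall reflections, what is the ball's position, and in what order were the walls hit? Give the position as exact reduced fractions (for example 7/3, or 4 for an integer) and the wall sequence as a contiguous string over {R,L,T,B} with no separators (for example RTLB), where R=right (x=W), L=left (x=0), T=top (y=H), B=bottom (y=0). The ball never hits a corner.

1. t=1 → T at (4,6); v=(-1,-2)
2. t=3 → B at (1,0); v=(-1,2)
3. t=1 → L at (0,2); v=(1,2)
4. t=2 → T at (2,6); v=(1,-2)

Final position: (2,6)
Wall sequence: TBLT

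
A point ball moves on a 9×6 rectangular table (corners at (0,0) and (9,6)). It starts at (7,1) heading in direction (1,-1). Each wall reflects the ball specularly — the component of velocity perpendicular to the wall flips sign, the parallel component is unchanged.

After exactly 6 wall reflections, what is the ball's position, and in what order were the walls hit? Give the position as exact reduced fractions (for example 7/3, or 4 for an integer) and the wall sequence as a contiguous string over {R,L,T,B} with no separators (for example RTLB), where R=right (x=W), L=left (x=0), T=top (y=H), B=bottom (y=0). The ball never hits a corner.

Final position: (8,6)
Wall sequence: BRTLBT

1. t=1 → B at (8,0); v=(1,1)
2. t=1 → R at (9,1); v=(-1,1)
3. t=5 → T at (4,6); v=(-1,-1)
4. t=4 → L at (0,2); v=(1,-1)
5. t=2 → B at (2,0); v=(1,1)
6. t=6 → T at (8,6); v=(1,-1)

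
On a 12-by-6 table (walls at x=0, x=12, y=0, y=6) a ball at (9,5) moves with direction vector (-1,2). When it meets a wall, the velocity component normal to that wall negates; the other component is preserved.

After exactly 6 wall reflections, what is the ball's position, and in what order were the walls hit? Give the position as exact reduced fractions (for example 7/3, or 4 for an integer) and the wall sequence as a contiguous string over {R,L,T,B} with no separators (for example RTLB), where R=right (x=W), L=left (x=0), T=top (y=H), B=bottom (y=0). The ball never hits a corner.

1. t=1/2 → T at (17/2,6); v=(-1,-2)
2. t=3 → B at (11/2,0); v=(-1,2)
3. t=3 → T at (5/2,6); v=(-1,-2)
4. t=5/2 → L at (0,1); v=(1,-2)
5. t=1/2 → B at (1/2,0); v=(1,2)
6. t=3 → T at (7/2,6); v=(1,-2)

Final position: (7/2,6)
Wall sequence: TBTLBT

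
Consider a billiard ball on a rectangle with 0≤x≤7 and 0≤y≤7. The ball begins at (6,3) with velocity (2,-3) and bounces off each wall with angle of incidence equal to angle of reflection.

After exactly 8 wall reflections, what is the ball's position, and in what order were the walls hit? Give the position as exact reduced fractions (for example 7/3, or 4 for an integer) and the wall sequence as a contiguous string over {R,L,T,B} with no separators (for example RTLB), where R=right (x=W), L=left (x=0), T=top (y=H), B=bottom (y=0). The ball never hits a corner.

1. t=1/2 → R at (7,3/2); v=(-2,-3)
2. t=1/2 → B at (6,0); v=(-2,3)
3. t=7/3 → T at (4/3,7); v=(-2,-3)
4. t=2/3 → L at (0,5); v=(2,-3)
5. t=5/3 → B at (10/3,0); v=(2,3)
6. t=11/6 → R at (7,11/2); v=(-2,3)
7. t=1/2 → T at (6,7); v=(-2,-3)
8. t=7/3 → B at (4/3,0); v=(-2,3)

Final position: (4/3,0)
Wall sequence: RBTLBRTB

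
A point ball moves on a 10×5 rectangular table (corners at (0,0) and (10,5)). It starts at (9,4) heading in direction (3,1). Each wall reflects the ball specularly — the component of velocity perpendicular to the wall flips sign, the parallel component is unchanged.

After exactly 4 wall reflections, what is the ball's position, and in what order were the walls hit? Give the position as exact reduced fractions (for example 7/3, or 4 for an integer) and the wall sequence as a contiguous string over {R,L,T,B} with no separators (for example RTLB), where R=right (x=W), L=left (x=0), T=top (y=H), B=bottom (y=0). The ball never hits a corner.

1. t=1/3 → R at (10,13/3); v=(-3,1)
2. t=2/3 → T at (8,5); v=(-3,-1)
3. t=8/3 → L at (0,7/3); v=(3,-1)
4. t=7/3 → B at (7,0); v=(3,1)

Final position: (7,0)
Wall sequence: RTLB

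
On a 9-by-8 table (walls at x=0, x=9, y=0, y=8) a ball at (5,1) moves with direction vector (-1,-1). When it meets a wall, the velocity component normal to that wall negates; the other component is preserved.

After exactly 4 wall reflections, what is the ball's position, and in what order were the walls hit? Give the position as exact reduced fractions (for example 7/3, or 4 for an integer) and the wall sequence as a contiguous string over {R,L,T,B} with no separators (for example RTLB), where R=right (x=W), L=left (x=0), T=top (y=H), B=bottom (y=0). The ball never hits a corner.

1. t=1 → B at (4,0); v=(-1,1)
2. t=4 → L at (0,4); v=(1,1)
3. t=4 → T at (4,8); v=(1,-1)
4. t=5 → R at (9,3); v=(-1,-1)

Final position: (9,3)
Wall sequence: BLTR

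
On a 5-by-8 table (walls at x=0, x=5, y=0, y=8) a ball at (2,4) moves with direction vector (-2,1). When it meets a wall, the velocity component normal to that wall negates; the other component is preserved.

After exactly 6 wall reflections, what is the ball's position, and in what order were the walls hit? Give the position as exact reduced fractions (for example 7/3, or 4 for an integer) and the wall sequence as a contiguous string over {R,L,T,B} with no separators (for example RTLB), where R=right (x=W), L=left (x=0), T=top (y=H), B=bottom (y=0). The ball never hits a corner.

1. t=1 → L at (0,5); v=(2,1)
2. t=5/2 → R at (5,15/2); v=(-2,1)
3. t=1/2 → T at (4,8); v=(-2,-1)
4. t=2 → L at (0,6); v=(2,-1)
5. t=5/2 → R at (5,7/2); v=(-2,-1)
6. t=5/2 → L at (0,1); v=(2,-1)

Final position: (0,1)
Wall sequence: LRTLRL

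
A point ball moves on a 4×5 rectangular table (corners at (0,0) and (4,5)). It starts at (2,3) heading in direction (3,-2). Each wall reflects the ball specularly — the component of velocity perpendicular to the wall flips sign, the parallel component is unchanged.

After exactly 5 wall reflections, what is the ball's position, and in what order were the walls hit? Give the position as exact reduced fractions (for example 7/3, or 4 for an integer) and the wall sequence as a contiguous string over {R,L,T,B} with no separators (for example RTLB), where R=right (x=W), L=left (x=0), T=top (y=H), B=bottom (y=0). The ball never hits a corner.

Final position: (2,5)
Wall sequence: RBLRT

1. t=2/3 → R at (4,5/3); v=(-3,-2)
2. t=5/6 → B at (3/2,0); v=(-3,2)
3. t=1/2 → L at (0,1); v=(3,2)
4. t=4/3 → R at (4,11/3); v=(-3,2)
5. t=2/3 → T at (2,5); v=(-3,-2)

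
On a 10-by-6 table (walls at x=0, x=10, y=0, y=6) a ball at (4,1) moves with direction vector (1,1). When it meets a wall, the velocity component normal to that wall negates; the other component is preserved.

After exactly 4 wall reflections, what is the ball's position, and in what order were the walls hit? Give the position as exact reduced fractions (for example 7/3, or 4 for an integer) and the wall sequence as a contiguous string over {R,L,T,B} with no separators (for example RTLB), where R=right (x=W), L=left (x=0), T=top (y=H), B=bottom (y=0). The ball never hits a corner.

Final position: (0,5)
Wall sequence: TRBL

1. t=5 → T at (9,6); v=(1,-1)
2. t=1 → R at (10,5); v=(-1,-1)
3. t=5 → B at (5,0); v=(-1,1)
4. t=5 → L at (0,5); v=(1,1)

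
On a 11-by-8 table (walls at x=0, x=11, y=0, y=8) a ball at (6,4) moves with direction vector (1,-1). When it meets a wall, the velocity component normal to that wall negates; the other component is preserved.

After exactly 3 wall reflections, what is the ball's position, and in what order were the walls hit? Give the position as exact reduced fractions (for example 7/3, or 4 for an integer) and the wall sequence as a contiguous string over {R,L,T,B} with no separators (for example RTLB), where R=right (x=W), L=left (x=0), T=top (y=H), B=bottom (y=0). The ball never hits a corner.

1. t=4 → B at (10,0); v=(1,1)
2. t=1 → R at (11,1); v=(-1,1)
3. t=7 → T at (4,8); v=(-1,-1)

Final position: (4,8)
Wall sequence: BRT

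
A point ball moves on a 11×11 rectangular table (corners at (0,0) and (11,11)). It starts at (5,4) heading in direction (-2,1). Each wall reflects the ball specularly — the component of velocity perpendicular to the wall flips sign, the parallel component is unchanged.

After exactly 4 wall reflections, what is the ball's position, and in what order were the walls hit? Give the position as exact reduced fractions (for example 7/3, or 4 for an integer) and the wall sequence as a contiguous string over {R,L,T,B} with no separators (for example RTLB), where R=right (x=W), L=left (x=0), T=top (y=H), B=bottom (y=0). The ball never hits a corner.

1. t=5/2 → L at (0,13/2); v=(2,1)
2. t=9/2 → T at (9,11); v=(2,-1)
3. t=1 → R at (11,10); v=(-2,-1)
4. t=11/2 → L at (0,9/2); v=(2,-1)

Final position: (0,9/2)
Wall sequence: LTRL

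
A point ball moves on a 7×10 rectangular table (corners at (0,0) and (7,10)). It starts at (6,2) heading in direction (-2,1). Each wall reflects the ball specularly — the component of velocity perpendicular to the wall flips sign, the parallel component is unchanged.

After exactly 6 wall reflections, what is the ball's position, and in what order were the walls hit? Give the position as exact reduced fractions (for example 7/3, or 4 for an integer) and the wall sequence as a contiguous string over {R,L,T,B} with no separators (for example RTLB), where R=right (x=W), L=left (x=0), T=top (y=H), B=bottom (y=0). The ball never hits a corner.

Final position: (0,1)
Wall sequence: LRTLRL

1. t=3 → L at (0,5); v=(2,1)
2. t=7/2 → R at (7,17/2); v=(-2,1)
3. t=3/2 → T at (4,10); v=(-2,-1)
4. t=2 → L at (0,8); v=(2,-1)
5. t=7/2 → R at (7,9/2); v=(-2,-1)
6. t=7/2 → L at (0,1); v=(2,-1)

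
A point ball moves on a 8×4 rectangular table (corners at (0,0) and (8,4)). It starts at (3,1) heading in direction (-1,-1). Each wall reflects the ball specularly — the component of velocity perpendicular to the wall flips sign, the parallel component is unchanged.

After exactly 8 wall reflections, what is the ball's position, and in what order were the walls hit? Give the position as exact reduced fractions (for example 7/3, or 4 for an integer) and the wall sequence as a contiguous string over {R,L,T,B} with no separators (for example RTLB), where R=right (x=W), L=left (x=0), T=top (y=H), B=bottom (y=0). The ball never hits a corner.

Final position: (0,2)
Wall sequence: BLTBRTBL

1. t=1 → B at (2,0); v=(-1,1)
2. t=2 → L at (0,2); v=(1,1)
3. t=2 → T at (2,4); v=(1,-1)
4. t=4 → B at (6,0); v=(1,1)
5. t=2 → R at (8,2); v=(-1,1)
6. t=2 → T at (6,4); v=(-1,-1)
7. t=4 → B at (2,0); v=(-1,1)
8. t=2 → L at (0,2); v=(1,1)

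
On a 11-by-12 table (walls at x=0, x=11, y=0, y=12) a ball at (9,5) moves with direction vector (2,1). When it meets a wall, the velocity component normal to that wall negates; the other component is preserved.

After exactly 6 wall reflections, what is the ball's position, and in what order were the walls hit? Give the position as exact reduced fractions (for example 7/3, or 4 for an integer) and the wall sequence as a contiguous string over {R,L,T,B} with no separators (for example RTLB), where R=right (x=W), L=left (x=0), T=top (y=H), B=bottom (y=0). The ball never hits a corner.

Final position: (3,0)
Wall sequence: RLTRLB

1. t=1 → R at (11,6); v=(-2,1)
2. t=11/2 → L at (0,23/2); v=(2,1)
3. t=1/2 → T at (1,12); v=(2,-1)
4. t=5 → R at (11,7); v=(-2,-1)
5. t=11/2 → L at (0,3/2); v=(2,-1)
6. t=3/2 → B at (3,0); v=(2,1)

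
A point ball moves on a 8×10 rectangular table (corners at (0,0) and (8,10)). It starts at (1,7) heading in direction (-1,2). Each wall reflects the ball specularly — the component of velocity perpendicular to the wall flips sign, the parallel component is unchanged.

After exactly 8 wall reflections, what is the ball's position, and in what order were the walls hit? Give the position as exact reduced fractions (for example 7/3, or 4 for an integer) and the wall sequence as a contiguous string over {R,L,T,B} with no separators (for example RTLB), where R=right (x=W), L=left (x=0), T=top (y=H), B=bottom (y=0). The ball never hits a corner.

Final position: (9/2,10)
Wall sequence: LTBRTBLT

1. t=1 → L at (0,9); v=(1,2)
2. t=1/2 → T at (1/2,10); v=(1,-2)
3. t=5 → B at (11/2,0); v=(1,2)
4. t=5/2 → R at (8,5); v=(-1,2)
5. t=5/2 → T at (11/2,10); v=(-1,-2)
6. t=5 → B at (1/2,0); v=(-1,2)
7. t=1/2 → L at (0,1); v=(1,2)
8. t=9/2 → T at (9/2,10); v=(1,-2)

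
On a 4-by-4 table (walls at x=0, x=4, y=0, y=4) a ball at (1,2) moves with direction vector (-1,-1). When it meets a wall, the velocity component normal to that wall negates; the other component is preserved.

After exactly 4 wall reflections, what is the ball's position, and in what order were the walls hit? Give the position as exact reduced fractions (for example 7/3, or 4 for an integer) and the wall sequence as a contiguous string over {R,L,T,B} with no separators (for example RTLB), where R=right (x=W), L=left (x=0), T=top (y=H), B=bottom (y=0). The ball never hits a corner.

Final position: (3,4)
Wall sequence: LBRT

1. t=1 → L at (0,1); v=(1,-1)
2. t=1 → B at (1,0); v=(1,1)
3. t=3 → R at (4,3); v=(-1,1)
4. t=1 → T at (3,4); v=(-1,-1)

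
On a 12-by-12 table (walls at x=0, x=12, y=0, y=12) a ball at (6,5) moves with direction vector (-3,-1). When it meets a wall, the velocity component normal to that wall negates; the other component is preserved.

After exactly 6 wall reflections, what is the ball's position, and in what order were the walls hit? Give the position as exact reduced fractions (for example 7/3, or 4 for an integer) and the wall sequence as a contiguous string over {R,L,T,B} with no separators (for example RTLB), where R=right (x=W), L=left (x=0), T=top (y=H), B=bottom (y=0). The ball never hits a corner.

Final position: (3,12)
Wall sequence: LBRLRT

1. t=2 → L at (0,3); v=(3,-1)
2. t=3 → B at (9,0); v=(3,1)
3. t=1 → R at (12,1); v=(-3,1)
4. t=4 → L at (0,5); v=(3,1)
5. t=4 → R at (12,9); v=(-3,1)
6. t=3 → T at (3,12); v=(-3,-1)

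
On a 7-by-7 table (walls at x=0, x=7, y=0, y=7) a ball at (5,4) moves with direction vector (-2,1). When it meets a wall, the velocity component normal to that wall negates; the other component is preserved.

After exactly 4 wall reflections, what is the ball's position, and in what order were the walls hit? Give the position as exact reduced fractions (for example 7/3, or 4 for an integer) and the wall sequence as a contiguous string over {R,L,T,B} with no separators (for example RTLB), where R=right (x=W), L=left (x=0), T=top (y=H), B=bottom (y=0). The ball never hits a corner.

1. t=5/2 → L at (0,13/2); v=(2,1)
2. t=1/2 → T at (1,7); v=(2,-1)
3. t=3 → R at (7,4); v=(-2,-1)
4. t=7/2 → L at (0,1/2); v=(2,-1)

Final position: (0,1/2)
Wall sequence: LTRL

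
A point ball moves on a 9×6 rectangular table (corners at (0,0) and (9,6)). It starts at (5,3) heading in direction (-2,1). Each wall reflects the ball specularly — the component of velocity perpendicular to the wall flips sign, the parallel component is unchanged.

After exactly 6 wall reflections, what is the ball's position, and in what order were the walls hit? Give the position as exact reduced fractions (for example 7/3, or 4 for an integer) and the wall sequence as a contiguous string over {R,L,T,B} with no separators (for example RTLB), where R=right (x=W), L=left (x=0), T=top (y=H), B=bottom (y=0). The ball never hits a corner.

Final position: (7,6)
Wall sequence: LTRBLT

1. t=5/2 → L at (0,11/2); v=(2,1)
2. t=1/2 → T at (1,6); v=(2,-1)
3. t=4 → R at (9,2); v=(-2,-1)
4. t=2 → B at (5,0); v=(-2,1)
5. t=5/2 → L at (0,5/2); v=(2,1)
6. t=7/2 → T at (7,6); v=(2,-1)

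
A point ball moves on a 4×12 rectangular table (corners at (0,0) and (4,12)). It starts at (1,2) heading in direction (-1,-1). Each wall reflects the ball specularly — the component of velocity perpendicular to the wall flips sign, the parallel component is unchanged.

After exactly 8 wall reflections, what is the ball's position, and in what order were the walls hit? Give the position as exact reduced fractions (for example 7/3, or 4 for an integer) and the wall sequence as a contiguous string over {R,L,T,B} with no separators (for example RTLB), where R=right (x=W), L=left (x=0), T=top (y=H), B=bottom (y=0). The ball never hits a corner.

1. t=1 → L at (0,1); v=(1,-1)
2. t=1 → B at (1,0); v=(1,1)
3. t=3 → R at (4,3); v=(-1,1)
4. t=4 → L at (0,7); v=(1,1)
5. t=4 → R at (4,11); v=(-1,1)
6. t=1 → T at (3,12); v=(-1,-1)
7. t=3 → L at (0,9); v=(1,-1)
8. t=4 → R at (4,5); v=(-1,-1)

Final position: (4,5)
Wall sequence: LBRLRTLR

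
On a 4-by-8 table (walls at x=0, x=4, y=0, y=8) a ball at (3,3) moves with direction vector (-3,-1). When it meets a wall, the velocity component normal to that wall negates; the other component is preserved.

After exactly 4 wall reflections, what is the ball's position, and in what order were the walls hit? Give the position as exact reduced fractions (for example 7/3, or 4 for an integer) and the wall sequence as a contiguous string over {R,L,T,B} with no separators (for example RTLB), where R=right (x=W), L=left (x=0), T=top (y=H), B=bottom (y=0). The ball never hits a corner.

Final position: (0,2/3)
Wall sequence: LRBL

1. t=1 → L at (0,2); v=(3,-1)
2. t=4/3 → R at (4,2/3); v=(-3,-1)
3. t=2/3 → B at (2,0); v=(-3,1)
4. t=2/3 → L at (0,2/3); v=(3,1)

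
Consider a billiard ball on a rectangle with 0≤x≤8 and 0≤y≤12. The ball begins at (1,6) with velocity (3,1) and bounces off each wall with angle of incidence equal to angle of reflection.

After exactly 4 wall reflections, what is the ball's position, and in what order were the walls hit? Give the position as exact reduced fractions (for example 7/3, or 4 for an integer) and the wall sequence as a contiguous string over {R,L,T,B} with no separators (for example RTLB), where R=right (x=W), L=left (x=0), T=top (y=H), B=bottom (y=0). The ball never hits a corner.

1. t=7/3 → R at (8,25/3); v=(-3,1)
2. t=8/3 → L at (0,11); v=(3,1)
3. t=1 → T at (3,12); v=(3,-1)
4. t=5/3 → R at (8,31/3); v=(-3,-1)

Final position: (8,31/3)
Wall sequence: RLTR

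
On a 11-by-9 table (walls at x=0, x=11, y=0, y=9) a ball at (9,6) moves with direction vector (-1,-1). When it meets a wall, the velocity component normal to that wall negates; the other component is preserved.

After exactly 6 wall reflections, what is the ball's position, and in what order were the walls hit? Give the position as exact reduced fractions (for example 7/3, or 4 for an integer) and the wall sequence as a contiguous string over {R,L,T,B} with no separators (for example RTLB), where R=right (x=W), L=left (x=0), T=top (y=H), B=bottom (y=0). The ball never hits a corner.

1. t=6 → B at (3,0); v=(-1,1)
2. t=3 → L at (0,3); v=(1,1)
3. t=6 → T at (6,9); v=(1,-1)
4. t=5 → R at (11,4); v=(-1,-1)
5. t=4 → B at (7,0); v=(-1,1)
6. t=7 → L at (0,7); v=(1,1)

Final position: (0,7)
Wall sequence: BLTRBL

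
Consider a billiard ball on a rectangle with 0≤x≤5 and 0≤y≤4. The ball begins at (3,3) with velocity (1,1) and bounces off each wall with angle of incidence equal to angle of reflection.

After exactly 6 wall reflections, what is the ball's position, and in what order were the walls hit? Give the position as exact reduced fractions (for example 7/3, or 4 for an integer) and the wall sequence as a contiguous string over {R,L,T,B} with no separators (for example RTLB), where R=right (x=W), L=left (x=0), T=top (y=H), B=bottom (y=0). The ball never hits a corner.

Final position: (5,1)
Wall sequence: TRBLTR

1. t=1 → T at (4,4); v=(1,-1)
2. t=1 → R at (5,3); v=(-1,-1)
3. t=3 → B at (2,0); v=(-1,1)
4. t=2 → L at (0,2); v=(1,1)
5. t=2 → T at (2,4); v=(1,-1)
6. t=3 → R at (5,1); v=(-1,-1)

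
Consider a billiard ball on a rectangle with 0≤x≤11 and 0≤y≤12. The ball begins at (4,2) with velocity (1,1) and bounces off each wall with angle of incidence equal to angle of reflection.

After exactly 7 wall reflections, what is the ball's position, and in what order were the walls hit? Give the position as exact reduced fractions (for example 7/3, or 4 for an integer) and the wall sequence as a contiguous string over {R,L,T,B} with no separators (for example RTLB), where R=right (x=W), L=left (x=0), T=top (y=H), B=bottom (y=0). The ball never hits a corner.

1. t=7 → R at (11,9); v=(-1,1)
2. t=3 → T at (8,12); v=(-1,-1)
3. t=8 → L at (0,4); v=(1,-1)
4. t=4 → B at (4,0); v=(1,1)
5. t=7 → R at (11,7); v=(-1,1)
6. t=5 → T at (6,12); v=(-1,-1)
7. t=6 → L at (0,6); v=(1,-1)

Final position: (0,6)
Wall sequence: RTLBRTL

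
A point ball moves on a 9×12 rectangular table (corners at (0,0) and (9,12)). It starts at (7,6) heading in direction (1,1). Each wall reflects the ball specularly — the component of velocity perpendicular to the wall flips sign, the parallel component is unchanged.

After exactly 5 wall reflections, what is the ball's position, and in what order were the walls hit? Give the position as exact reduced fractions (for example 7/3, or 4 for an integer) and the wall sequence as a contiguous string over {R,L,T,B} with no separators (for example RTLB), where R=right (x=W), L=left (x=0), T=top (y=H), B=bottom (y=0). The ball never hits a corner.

Final position: (9,2)
Wall sequence: RTLBR

1. t=2 → R at (9,8); v=(-1,1)
2. t=4 → T at (5,12); v=(-1,-1)
3. t=5 → L at (0,7); v=(1,-1)
4. t=7 → B at (7,0); v=(1,1)
5. t=2 → R at (9,2); v=(-1,1)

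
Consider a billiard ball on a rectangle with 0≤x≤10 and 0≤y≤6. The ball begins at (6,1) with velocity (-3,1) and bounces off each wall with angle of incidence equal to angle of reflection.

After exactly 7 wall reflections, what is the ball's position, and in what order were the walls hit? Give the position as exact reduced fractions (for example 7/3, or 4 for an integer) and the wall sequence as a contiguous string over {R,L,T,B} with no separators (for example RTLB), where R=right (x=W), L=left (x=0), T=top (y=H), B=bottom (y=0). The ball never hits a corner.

1. t=2 → L at (0,3); v=(3,1)
2. t=3 → T at (9,6); v=(3,-1)
3. t=1/3 → R at (10,17/3); v=(-3,-1)
4. t=10/3 → L at (0,7/3); v=(3,-1)
5. t=7/3 → B at (7,0); v=(3,1)
6. t=1 → R at (10,1); v=(-3,1)
7. t=10/3 → L at (0,13/3); v=(3,1)

Final position: (0,13/3)
Wall sequence: LTRLBRL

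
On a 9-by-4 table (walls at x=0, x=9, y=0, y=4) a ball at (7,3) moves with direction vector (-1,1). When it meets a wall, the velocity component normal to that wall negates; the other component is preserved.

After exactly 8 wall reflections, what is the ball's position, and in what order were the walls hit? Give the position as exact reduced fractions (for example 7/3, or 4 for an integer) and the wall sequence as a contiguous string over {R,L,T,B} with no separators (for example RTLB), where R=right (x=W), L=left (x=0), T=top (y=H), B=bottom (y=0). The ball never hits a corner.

Final position: (4,0)
Wall sequence: TBLTBRTB

1. t=1 → T at (6,4); v=(-1,-1)
2. t=4 → B at (2,0); v=(-1,1)
3. t=2 → L at (0,2); v=(1,1)
4. t=2 → T at (2,4); v=(1,-1)
5. t=4 → B at (6,0); v=(1,1)
6. t=3 → R at (9,3); v=(-1,1)
7. t=1 → T at (8,4); v=(-1,-1)
8. t=4 → B at (4,0); v=(-1,1)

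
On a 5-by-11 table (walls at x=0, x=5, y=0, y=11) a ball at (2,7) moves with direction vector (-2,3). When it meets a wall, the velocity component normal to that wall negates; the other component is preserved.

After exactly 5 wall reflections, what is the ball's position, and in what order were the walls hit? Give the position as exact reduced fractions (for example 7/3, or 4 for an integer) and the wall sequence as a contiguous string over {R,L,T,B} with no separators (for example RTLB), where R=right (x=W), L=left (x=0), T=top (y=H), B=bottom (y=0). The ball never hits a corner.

Final position: (0,3)
Wall sequence: LTRBL

1. t=1 → L at (0,10); v=(2,3)
2. t=1/3 → T at (2/3,11); v=(2,-3)
3. t=13/6 → R at (5,9/2); v=(-2,-3)
4. t=3/2 → B at (2,0); v=(-2,3)
5. t=1 → L at (0,3); v=(2,3)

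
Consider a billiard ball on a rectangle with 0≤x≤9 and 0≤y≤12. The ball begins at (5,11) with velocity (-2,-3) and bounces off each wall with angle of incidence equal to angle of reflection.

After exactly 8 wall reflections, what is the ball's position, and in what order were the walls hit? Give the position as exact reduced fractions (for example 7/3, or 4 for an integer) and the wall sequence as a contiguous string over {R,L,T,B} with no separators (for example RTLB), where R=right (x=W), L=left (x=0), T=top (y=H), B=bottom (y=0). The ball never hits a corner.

1. t=5/2 → L at (0,7/2); v=(2,-3)
2. t=7/6 → B at (7/3,0); v=(2,3)
3. t=10/3 → R at (9,10); v=(-2,3)
4. t=2/3 → T at (23/3,12); v=(-2,-3)
5. t=23/6 → L at (0,1/2); v=(2,-3)
6. t=1/6 → B at (1/3,0); v=(2,3)
7. t=4 → T at (25/3,12); v=(2,-3)
8. t=1/3 → R at (9,11); v=(-2,-3)

Final position: (9,11)
Wall sequence: LBRTLBTR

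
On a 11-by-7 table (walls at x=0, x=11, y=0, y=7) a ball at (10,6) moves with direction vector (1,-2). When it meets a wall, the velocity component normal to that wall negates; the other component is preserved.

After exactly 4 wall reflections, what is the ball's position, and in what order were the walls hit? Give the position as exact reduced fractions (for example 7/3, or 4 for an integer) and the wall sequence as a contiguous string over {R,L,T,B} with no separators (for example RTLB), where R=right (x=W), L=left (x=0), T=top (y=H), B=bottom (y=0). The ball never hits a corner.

Final position: (2,0)
Wall sequence: RBTB

1. t=1 → R at (11,4); v=(-1,-2)
2. t=2 → B at (9,0); v=(-1,2)
3. t=7/2 → T at (11/2,7); v=(-1,-2)
4. t=7/2 → B at (2,0); v=(-1,2)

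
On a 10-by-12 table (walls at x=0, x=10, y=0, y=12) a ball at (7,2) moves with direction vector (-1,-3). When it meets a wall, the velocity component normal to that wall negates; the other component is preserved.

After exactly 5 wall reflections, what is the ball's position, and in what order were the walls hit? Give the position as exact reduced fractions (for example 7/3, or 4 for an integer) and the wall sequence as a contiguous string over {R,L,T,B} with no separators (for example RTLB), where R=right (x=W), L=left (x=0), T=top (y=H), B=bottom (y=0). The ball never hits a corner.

Final position: (17/3,12)
Wall sequence: BTLBT

1. t=2/3 → B at (19/3,0); v=(-1,3)
2. t=4 → T at (7/3,12); v=(-1,-3)
3. t=7/3 → L at (0,5); v=(1,-3)
4. t=5/3 → B at (5/3,0); v=(1,3)
5. t=4 → T at (17/3,12); v=(1,-3)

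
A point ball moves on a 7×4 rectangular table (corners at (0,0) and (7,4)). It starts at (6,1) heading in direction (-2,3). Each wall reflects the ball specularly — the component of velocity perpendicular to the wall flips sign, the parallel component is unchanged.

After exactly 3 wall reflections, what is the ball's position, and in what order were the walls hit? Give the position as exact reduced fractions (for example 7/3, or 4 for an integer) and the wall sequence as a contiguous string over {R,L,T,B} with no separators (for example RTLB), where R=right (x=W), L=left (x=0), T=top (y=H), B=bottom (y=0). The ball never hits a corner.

1. t=1 → T at (4,4); v=(-2,-3)
2. t=4/3 → B at (4/3,0); v=(-2,3)
3. t=2/3 → L at (0,2); v=(2,3)

Final position: (0,2)
Wall sequence: TBL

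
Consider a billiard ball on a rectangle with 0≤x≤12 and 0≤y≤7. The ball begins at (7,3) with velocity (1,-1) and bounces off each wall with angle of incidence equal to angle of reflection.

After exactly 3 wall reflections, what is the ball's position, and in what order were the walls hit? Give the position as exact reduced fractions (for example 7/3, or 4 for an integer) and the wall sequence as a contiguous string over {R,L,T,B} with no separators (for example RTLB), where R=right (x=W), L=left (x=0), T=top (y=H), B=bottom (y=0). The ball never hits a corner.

Final position: (7,7)
Wall sequence: BRT

1. t=3 → B at (10,0); v=(1,1)
2. t=2 → R at (12,2); v=(-1,1)
3. t=5 → T at (7,7); v=(-1,-1)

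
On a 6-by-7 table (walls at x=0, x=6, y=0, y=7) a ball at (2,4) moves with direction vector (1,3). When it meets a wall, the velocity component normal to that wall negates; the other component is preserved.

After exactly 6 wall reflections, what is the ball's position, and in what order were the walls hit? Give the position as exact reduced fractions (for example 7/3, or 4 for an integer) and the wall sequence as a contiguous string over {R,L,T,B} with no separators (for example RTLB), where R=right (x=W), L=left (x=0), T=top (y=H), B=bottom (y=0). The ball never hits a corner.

1. t=1 → T at (3,7); v=(1,-3)
2. t=7/3 → B at (16/3,0); v=(1,3)
3. t=2/3 → R at (6,2); v=(-1,3)
4. t=5/3 → T at (13/3,7); v=(-1,-3)
5. t=7/3 → B at (2,0); v=(-1,3)
6. t=2 → L at (0,6); v=(1,3)

Final position: (0,6)
Wall sequence: TBRTBL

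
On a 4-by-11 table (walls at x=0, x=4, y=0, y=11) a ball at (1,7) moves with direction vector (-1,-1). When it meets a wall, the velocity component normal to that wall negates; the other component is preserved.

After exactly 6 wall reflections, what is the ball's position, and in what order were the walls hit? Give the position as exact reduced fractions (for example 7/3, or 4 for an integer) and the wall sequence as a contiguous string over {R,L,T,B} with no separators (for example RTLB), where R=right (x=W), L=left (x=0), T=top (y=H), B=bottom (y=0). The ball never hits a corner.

Final position: (0,10)
Wall sequence: LRBLRL

1. t=1 → L at (0,6); v=(1,-1)
2. t=4 → R at (4,2); v=(-1,-1)
3. t=2 → B at (2,0); v=(-1,1)
4. t=2 → L at (0,2); v=(1,1)
5. t=4 → R at (4,6); v=(-1,1)
6. t=4 → L at (0,10); v=(1,1)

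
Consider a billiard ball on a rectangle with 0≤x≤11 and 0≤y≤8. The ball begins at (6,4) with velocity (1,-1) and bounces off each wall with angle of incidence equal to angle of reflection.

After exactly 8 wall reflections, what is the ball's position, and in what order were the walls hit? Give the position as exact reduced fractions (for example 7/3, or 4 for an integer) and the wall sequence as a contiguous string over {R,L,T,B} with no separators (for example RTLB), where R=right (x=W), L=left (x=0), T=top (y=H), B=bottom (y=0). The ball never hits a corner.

1. t=4 → B at (10,0); v=(1,1)
2. t=1 → R at (11,1); v=(-1,1)
3. t=7 → T at (4,8); v=(-1,-1)
4. t=4 → L at (0,4); v=(1,-1)
5. t=4 → B at (4,0); v=(1,1)
6. t=7 → R at (11,7); v=(-1,1)
7. t=1 → T at (10,8); v=(-1,-1)
8. t=8 → B at (2,0); v=(-1,1)

Final position: (2,0)
Wall sequence: BRTLBRTB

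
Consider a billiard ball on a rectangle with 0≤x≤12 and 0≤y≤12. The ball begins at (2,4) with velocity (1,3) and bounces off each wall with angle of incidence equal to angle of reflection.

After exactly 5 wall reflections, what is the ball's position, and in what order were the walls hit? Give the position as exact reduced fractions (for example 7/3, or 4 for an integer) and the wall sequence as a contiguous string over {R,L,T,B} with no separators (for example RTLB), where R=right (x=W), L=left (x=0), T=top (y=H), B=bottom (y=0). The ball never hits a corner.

Final position: (22/3,0)
Wall sequence: TBRTB

1. t=8/3 → T at (14/3,12); v=(1,-3)
2. t=4 → B at (26/3,0); v=(1,3)
3. t=10/3 → R at (12,10); v=(-1,3)
4. t=2/3 → T at (34/3,12); v=(-1,-3)
5. t=4 → B at (22/3,0); v=(-1,3)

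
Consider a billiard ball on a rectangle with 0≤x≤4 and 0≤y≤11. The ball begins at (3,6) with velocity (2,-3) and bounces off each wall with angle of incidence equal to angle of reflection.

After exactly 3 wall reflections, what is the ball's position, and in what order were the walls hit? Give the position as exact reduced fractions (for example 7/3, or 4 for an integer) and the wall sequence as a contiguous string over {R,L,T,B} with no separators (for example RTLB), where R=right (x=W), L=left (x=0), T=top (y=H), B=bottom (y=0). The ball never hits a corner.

Final position: (0,3/2)
Wall sequence: RBL

1. t=1/2 → R at (4,9/2); v=(-2,-3)
2. t=3/2 → B at (1,0); v=(-2,3)
3. t=1/2 → L at (0,3/2); v=(2,3)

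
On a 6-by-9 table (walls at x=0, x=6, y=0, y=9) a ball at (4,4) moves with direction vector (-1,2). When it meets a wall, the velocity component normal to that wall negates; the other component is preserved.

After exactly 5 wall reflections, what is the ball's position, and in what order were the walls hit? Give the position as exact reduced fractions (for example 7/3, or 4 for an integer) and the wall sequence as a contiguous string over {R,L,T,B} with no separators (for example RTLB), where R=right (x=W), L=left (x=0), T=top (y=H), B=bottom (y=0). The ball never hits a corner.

Final position: (9/2,9)
Wall sequence: TLBRT

1. t=5/2 → T at (3/2,9); v=(-1,-2)
2. t=3/2 → L at (0,6); v=(1,-2)
3. t=3 → B at (3,0); v=(1,2)
4. t=3 → R at (6,6); v=(-1,2)
5. t=3/2 → T at (9/2,9); v=(-1,-2)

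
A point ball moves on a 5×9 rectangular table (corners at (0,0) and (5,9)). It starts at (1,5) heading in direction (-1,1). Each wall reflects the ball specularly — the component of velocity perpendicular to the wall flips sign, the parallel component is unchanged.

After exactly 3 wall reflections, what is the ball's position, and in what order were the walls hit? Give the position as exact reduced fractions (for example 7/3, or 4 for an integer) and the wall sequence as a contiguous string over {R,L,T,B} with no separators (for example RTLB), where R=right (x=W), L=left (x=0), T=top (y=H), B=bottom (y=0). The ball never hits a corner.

Final position: (5,7)
Wall sequence: LTR

1. t=1 → L at (0,6); v=(1,1)
2. t=3 → T at (3,9); v=(1,-1)
3. t=2 → R at (5,7); v=(-1,-1)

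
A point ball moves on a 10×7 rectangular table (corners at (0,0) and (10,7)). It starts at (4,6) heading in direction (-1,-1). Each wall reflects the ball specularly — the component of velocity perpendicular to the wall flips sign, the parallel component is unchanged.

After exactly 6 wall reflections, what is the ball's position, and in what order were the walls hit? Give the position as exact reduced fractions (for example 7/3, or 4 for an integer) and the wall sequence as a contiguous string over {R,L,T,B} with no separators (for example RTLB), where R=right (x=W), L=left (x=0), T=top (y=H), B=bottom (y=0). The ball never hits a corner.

1. t=4 → L at (0,2); v=(1,-1)
2. t=2 → B at (2,0); v=(1,1)
3. t=7 → T at (9,7); v=(1,-1)
4. t=1 → R at (10,6); v=(-1,-1)
5. t=6 → B at (4,0); v=(-1,1)
6. t=4 → L at (0,4); v=(1,1)

Final position: (0,4)
Wall sequence: LBTRBL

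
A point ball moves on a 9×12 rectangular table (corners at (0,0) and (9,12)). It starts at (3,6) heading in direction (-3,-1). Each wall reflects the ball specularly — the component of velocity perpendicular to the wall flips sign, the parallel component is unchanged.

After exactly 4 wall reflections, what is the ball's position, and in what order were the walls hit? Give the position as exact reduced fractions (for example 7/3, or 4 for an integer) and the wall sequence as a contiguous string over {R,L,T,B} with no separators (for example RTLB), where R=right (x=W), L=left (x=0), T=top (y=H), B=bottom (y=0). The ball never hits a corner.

1. t=1 → L at (0,5); v=(3,-1)
2. t=3 → R at (9,2); v=(-3,-1)
3. t=2 → B at (3,0); v=(-3,1)
4. t=1 → L at (0,1); v=(3,1)

Final position: (0,1)
Wall sequence: LRBL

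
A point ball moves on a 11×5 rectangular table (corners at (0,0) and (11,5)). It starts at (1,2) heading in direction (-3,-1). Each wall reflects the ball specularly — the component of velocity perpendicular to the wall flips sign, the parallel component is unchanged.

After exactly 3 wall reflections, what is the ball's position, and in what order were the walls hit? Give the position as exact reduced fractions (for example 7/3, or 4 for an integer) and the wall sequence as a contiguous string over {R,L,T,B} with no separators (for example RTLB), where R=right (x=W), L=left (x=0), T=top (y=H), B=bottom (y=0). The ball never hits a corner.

Final position: (11,2)
Wall sequence: LBR

1. t=1/3 → L at (0,5/3); v=(3,-1)
2. t=5/3 → B at (5,0); v=(3,1)
3. t=2 → R at (11,2); v=(-3,1)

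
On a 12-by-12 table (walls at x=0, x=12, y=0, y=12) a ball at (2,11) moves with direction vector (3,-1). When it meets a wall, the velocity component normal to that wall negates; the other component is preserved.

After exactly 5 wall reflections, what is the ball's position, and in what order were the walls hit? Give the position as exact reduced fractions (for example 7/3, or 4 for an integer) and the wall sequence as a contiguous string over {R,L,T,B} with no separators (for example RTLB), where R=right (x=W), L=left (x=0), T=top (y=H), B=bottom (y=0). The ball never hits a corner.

1. t=10/3 → R at (12,23/3); v=(-3,-1)
2. t=4 → L at (0,11/3); v=(3,-1)
3. t=11/3 → B at (11,0); v=(3,1)
4. t=1/3 → R at (12,1/3); v=(-3,1)
5. t=4 → L at (0,13/3); v=(3,1)

Final position: (0,13/3)
Wall sequence: RLBRL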